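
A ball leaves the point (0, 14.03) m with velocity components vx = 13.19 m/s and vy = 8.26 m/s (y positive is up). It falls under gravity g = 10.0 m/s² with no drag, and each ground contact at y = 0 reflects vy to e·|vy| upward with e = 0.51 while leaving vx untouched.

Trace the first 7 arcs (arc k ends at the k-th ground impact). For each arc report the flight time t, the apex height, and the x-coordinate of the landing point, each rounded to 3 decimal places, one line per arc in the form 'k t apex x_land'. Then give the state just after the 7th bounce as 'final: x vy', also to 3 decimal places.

1 2.694 17.441 35.530
2 1.905 4.537 60.657
3 0.972 1.180 73.472
4 0.496 0.307 80.008
5 0.253 0.080 83.341
6 0.129 0.021 85.041
7 0.066 0.005 85.908
final: 85.908 0.168

Arc 1: start y=14.030, vy=8.260 → t=2.694, apex=17.441, x_land=35.530, impact vy=-18.677
  bounce: vy ← 0.51·18.677 = 9.525
Arc 2: start y=0.000, vy=9.525 → t=1.905, apex=4.537, x_land=60.657, impact vy=-9.525
  bounce: vy ← 0.51·9.525 = 4.858
Arc 3: start y=0.000, vy=4.858 → t=0.972, apex=1.180, x_land=73.472, impact vy=-4.858
  bounce: vy ← 0.51·4.858 = 2.478
Arc 4: start y=0.000, vy=2.478 → t=0.496, apex=0.307, x_land=80.008, impact vy=-2.478
  bounce: vy ← 0.51·2.478 = 1.264
Arc 5: start y=0.000, vy=1.264 → t=0.253, apex=0.080, x_land=83.341, impact vy=-1.264
  bounce: vy ← 0.51·1.264 = 0.644
Arc 6: start y=0.000, vy=0.644 → t=0.129, apex=0.021, x_land=85.041, impact vy=-0.644
  bounce: vy ← 0.51·0.644 = 0.329
Arc 7: start y=0.000, vy=0.329 → t=0.066, apex=0.005, x_land=85.908, impact vy=-0.329
  bounce: vy ← 0.51·0.329 = 0.168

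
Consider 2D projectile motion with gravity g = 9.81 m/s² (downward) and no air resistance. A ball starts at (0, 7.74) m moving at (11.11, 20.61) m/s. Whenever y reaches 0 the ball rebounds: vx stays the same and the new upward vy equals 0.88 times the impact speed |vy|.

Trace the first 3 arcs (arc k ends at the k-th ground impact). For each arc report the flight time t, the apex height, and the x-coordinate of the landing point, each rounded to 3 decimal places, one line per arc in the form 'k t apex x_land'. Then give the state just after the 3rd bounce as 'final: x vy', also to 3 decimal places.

Arc 1: start y=7.740, vy=20.610 → t=4.549, apex=29.390, x_land=50.537, impact vy=-24.013
  bounce: vy ← 0.88·24.013 = 21.132
Arc 2: start y=0.000, vy=21.132 → t=4.308, apex=22.760, x_land=98.400, impact vy=-21.132
  bounce: vy ← 0.88·21.132 = 18.596
Arc 3: start y=0.000, vy=18.596 → t=3.791, apex=17.625, x_land=140.520, impact vy=-18.596
  bounce: vy ← 0.88·18.596 = 16.364

1 4.549 29.390 50.537
2 4.308 22.760 98.400
3 3.791 17.625 140.520
final: 140.520 16.364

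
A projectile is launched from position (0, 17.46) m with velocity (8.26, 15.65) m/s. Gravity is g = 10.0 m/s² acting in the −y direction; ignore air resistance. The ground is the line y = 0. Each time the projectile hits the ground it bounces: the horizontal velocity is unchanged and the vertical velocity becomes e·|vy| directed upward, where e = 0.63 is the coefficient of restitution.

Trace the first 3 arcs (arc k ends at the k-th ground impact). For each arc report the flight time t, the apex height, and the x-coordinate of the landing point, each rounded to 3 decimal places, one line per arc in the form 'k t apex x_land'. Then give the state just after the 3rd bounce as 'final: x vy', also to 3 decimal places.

1 4.002 29.706 33.060
2 3.071 11.790 58.428
3 1.935 4.680 74.410
final: 74.410 6.095

Arc 1: start y=17.460, vy=15.650 → t=4.002, apex=29.706, x_land=33.060, impact vy=-24.375
  bounce: vy ← 0.63·24.375 = 15.356
Arc 2: start y=0.000, vy=15.356 → t=3.071, apex=11.790, x_land=58.428, impact vy=-15.356
  bounce: vy ← 0.63·15.356 = 9.674
Arc 3: start y=0.000, vy=9.674 → t=1.935, apex=4.680, x_land=74.410, impact vy=-9.674
  bounce: vy ← 0.63·9.674 = 6.095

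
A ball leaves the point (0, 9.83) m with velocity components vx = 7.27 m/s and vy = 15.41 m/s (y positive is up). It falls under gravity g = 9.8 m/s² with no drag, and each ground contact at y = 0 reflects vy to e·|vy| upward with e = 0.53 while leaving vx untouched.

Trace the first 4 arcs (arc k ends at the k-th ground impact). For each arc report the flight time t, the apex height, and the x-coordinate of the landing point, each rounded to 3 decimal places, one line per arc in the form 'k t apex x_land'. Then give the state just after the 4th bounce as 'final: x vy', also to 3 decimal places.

1 3.689 21.946 26.817
2 2.243 6.165 43.126
3 1.189 1.732 51.769
4 0.630 0.486 56.350
final: 56.350 1.636

Arc 1: start y=9.830, vy=15.410 → t=3.689, apex=21.946, x_land=26.817, impact vy=-20.740
  bounce: vy ← 0.53·20.740 = 10.992
Arc 2: start y=0.000, vy=10.992 → t=2.243, apex=6.165, x_land=43.126, impact vy=-10.992
  bounce: vy ← 0.53·10.992 = 5.826
Arc 3: start y=0.000, vy=5.826 → t=1.189, apex=1.732, x_land=51.769, impact vy=-5.826
  bounce: vy ← 0.53·5.826 = 3.088
Arc 4: start y=0.000, vy=3.088 → t=0.630, apex=0.486, x_land=56.350, impact vy=-3.088
  bounce: vy ← 0.53·3.088 = 1.636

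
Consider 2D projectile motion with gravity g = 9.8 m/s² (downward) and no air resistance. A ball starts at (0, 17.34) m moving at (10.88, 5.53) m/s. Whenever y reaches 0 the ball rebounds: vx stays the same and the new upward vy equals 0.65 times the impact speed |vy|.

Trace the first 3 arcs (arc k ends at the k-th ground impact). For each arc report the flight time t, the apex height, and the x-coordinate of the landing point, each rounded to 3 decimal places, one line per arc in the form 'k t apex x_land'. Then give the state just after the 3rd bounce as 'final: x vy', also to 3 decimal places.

1 2.528 18.900 27.507
2 2.553 7.985 55.286
3 1.660 3.374 73.342
final: 73.342 5.286

Arc 1: start y=17.340, vy=5.530 → t=2.528, apex=18.900, x_land=27.507, impact vy=-19.247
  bounce: vy ← 0.65·19.247 = 12.511
Arc 2: start y=0.000, vy=12.511 → t=2.553, apex=7.985, x_land=55.286, impact vy=-12.511
  bounce: vy ← 0.65·12.511 = 8.132
Arc 3: start y=0.000, vy=8.132 → t=1.660, apex=3.374, x_land=73.342, impact vy=-8.132
  bounce: vy ← 0.65·8.132 = 5.286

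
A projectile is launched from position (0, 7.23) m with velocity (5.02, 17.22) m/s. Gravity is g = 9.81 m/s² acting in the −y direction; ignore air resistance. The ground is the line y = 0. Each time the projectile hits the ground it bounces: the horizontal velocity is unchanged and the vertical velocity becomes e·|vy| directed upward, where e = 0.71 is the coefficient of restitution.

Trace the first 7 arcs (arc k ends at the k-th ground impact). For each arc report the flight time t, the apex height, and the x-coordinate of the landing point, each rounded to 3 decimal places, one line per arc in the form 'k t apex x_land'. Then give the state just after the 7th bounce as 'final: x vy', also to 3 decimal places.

1 3.890 22.344 19.526
2 3.031 11.263 34.740
3 2.152 5.678 45.542
4 1.528 2.862 53.212
5 1.085 1.443 58.657
6 0.770 0.727 62.523
7 0.547 0.367 65.268
final: 65.268 1.904

Arc 1: start y=7.230, vy=17.220 → t=3.890, apex=22.344, x_land=19.526, impact vy=-20.938
  bounce: vy ← 0.71·20.938 = 14.866
Arc 2: start y=0.000, vy=14.866 → t=3.031, apex=11.263, x_land=34.740, impact vy=-14.866
  bounce: vy ← 0.71·14.866 = 10.555
Arc 3: start y=0.000, vy=10.555 → t=2.152, apex=5.678, x_land=45.542, impact vy=-10.555
  bounce: vy ← 0.71·10.555 = 7.494
Arc 4: start y=0.000, vy=7.494 → t=1.528, apex=2.862, x_land=53.212, impact vy=-7.494
  bounce: vy ← 0.71·7.494 = 5.321
Arc 5: start y=0.000, vy=5.321 → t=1.085, apex=1.443, x_land=58.657, impact vy=-5.321
  bounce: vy ← 0.71·5.321 = 3.778
Arc 6: start y=0.000, vy=3.778 → t=0.770, apex=0.727, x_land=62.523, impact vy=-3.778
  bounce: vy ← 0.71·3.778 = 2.682
Arc 7: start y=0.000, vy=2.682 → t=0.547, apex=0.367, x_land=65.268, impact vy=-2.682
  bounce: vy ← 0.71·2.682 = 1.904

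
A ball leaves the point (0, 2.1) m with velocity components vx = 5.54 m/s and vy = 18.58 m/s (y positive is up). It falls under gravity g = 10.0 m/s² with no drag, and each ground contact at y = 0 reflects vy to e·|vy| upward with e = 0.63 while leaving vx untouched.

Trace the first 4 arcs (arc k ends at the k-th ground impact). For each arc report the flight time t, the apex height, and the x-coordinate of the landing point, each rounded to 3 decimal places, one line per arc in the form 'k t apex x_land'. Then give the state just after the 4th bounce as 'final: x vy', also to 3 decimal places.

1 3.826 19.361 21.195
2 2.479 7.684 34.931
3 1.562 3.050 43.584
4 0.984 1.211 49.036
final: 49.036 3.100

Arc 1: start y=2.100, vy=18.580 → t=3.826, apex=19.361, x_land=21.195, impact vy=-19.678
  bounce: vy ← 0.63·19.678 = 12.397
Arc 2: start y=0.000, vy=12.397 → t=2.479, apex=7.684, x_land=34.931, impact vy=-12.397
  bounce: vy ← 0.63·12.397 = 7.810
Arc 3: start y=0.000, vy=7.810 → t=1.562, apex=3.050, x_land=43.584, impact vy=-7.810
  bounce: vy ← 0.63·7.810 = 4.920
Arc 4: start y=0.000, vy=4.920 → t=0.984, apex=1.211, x_land=49.036, impact vy=-4.920
  bounce: vy ← 0.63·4.920 = 3.100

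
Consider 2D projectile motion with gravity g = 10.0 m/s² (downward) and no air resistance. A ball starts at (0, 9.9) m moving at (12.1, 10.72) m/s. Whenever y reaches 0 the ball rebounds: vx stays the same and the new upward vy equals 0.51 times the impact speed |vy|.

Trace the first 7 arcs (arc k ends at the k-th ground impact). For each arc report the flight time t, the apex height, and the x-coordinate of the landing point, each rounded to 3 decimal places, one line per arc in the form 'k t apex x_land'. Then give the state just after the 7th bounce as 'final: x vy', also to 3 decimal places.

1 2.841 15.646 34.375
2 1.804 4.070 56.208
3 0.920 1.058 67.342
4 0.469 0.275 73.021
5 0.239 0.072 75.917
6 0.122 0.019 77.394
7 0.062 0.005 78.147
final: 78.147 0.159

Arc 1: start y=9.900, vy=10.720 → t=2.841, apex=15.646, x_land=34.375, impact vy=-17.689
  bounce: vy ← 0.51·17.689 = 9.022
Arc 2: start y=0.000, vy=9.022 → t=1.804, apex=4.070, x_land=56.208, impact vy=-9.022
  bounce: vy ← 0.51·9.022 = 4.601
Arc 3: start y=0.000, vy=4.601 → t=0.920, apex=1.058, x_land=67.342, impact vy=-4.601
  bounce: vy ← 0.51·4.601 = 2.347
Arc 4: start y=0.000, vy=2.347 → t=0.469, apex=0.275, x_land=73.021, impact vy=-2.347
  bounce: vy ← 0.51·2.347 = 1.197
Arc 5: start y=0.000, vy=1.197 → t=0.239, apex=0.072, x_land=75.917, impact vy=-1.197
  bounce: vy ← 0.51·1.197 = 0.610
Arc 6: start y=0.000, vy=0.610 → t=0.122, apex=0.019, x_land=77.394, impact vy=-0.610
  bounce: vy ← 0.51·0.610 = 0.311
Arc 7: start y=0.000, vy=0.311 → t=0.062, apex=0.005, x_land=78.147, impact vy=-0.311
  bounce: vy ← 0.51·0.311 = 0.159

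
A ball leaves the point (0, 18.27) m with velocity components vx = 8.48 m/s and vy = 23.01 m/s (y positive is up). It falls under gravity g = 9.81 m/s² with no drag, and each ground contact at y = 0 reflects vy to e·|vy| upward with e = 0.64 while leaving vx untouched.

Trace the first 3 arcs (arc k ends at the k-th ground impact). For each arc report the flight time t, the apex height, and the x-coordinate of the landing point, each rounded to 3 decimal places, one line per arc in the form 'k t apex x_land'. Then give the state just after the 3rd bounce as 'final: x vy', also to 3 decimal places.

1 5.383 45.256 45.648
2 3.888 18.537 78.619
3 2.488 7.593 99.720
final: 99.720 7.811

Arc 1: start y=18.270, vy=23.010 → t=5.383, apex=45.256, x_land=45.648, impact vy=-29.798
  bounce: vy ← 0.64·29.798 = 19.071
Arc 2: start y=0.000, vy=19.071 → t=3.888, apex=18.537, x_land=78.619, impact vy=-19.071
  bounce: vy ← 0.64·19.071 = 12.205
Arc 3: start y=0.000, vy=12.205 → t=2.488, apex=7.593, x_land=99.720, impact vy=-12.205
  bounce: vy ← 0.64·12.205 = 7.811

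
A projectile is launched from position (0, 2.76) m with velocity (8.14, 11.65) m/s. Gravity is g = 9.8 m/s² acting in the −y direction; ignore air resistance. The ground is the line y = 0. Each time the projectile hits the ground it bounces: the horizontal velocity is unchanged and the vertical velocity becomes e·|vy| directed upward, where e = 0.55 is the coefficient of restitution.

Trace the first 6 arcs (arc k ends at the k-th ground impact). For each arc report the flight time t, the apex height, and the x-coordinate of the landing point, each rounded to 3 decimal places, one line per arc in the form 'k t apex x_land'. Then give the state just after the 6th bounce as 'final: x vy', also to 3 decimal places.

1 2.595 9.685 21.120
2 1.546 2.930 33.708
3 0.851 0.886 40.632
4 0.468 0.268 44.440
5 0.257 0.081 46.534
6 0.142 0.025 47.686
final: 47.686 0.381

Arc 1: start y=2.760, vy=11.650 → t=2.595, apex=9.685, x_land=21.120, impact vy=-13.777
  bounce: vy ← 0.55·13.777 = 7.578
Arc 2: start y=0.000, vy=7.578 → t=1.546, apex=2.930, x_land=33.708, impact vy=-7.578
  bounce: vy ← 0.55·7.578 = 4.168
Arc 3: start y=0.000, vy=4.168 → t=0.851, apex=0.886, x_land=40.632, impact vy=-4.168
  bounce: vy ← 0.55·4.168 = 2.292
Arc 4: start y=0.000, vy=2.292 → t=0.468, apex=0.268, x_land=44.440, impact vy=-2.292
  bounce: vy ← 0.55·2.292 = 1.261
Arc 5: start y=0.000, vy=1.261 → t=0.257, apex=0.081, x_land=46.534, impact vy=-1.261
  bounce: vy ← 0.55·1.261 = 0.693
Arc 6: start y=0.000, vy=0.693 → t=0.142, apex=0.025, x_land=47.686, impact vy=-0.693
  bounce: vy ← 0.55·0.693 = 0.381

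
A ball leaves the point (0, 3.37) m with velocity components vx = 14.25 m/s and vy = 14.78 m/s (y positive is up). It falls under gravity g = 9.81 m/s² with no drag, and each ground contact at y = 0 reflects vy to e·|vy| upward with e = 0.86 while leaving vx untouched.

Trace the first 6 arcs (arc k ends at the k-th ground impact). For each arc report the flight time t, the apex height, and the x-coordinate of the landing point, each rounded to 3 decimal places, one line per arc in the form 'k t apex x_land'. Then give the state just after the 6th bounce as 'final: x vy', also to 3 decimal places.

Arc 1: start y=3.370, vy=14.780 → t=3.226, apex=14.504, x_land=45.974, impact vy=-16.869
  bounce: vy ← 0.86·16.869 = 14.507
Arc 2: start y=0.000, vy=14.507 → t=2.958, apex=10.727, x_land=88.121, impact vy=-14.507
  bounce: vy ← 0.86·14.507 = 12.476
Arc 3: start y=0.000, vy=12.476 → t=2.544, apex=7.934, x_land=124.367, impact vy=-12.476
  bounce: vy ← 0.86·12.476 = 10.730
Arc 4: start y=0.000, vy=10.730 → t=2.188, apex=5.868, x_land=155.539, impact vy=-10.730
  bounce: vy ← 0.86·10.730 = 9.228
Arc 5: start y=0.000, vy=9.228 → t=1.881, apex=4.340, x_land=182.347, impact vy=-9.228
  bounce: vy ← 0.86·9.228 = 7.936
Arc 6: start y=0.000, vy=7.936 → t=1.618, apex=3.210, x_land=205.402, impact vy=-7.936
  bounce: vy ← 0.86·7.936 = 6.825

1 3.226 14.504 45.974
2 2.958 10.727 88.121
3 2.544 7.934 124.367
4 2.188 5.868 155.539
5 1.881 4.340 182.347
6 1.618 3.210 205.402
final: 205.402 6.825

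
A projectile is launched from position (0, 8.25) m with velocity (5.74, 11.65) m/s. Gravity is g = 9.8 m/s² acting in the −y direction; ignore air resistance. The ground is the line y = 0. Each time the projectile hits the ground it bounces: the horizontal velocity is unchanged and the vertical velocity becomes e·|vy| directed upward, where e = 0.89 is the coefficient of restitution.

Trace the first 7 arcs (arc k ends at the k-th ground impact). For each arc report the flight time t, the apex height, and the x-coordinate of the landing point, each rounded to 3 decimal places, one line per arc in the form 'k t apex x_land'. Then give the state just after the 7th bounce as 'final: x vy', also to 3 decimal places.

Arc 1: start y=8.250, vy=11.650 → t=2.949, apex=15.175, x_land=16.925, impact vy=-17.246
  bounce: vy ← 0.89·17.246 = 15.349
Arc 2: start y=0.000, vy=15.349 → t=3.132, apex=12.020, x_land=34.905, impact vy=-15.349
  bounce: vy ← 0.89·15.349 = 13.661
Arc 3: start y=0.000, vy=13.661 → t=2.788, apex=9.521, x_land=50.907, impact vy=-13.661
  bounce: vy ← 0.89·13.661 = 12.158
Arc 4: start y=0.000, vy=12.158 → t=2.481, apex=7.542, x_land=65.149, impact vy=-12.158
  bounce: vy ← 0.89·12.158 = 10.820
Arc 5: start y=0.000, vy=10.820 → t=2.208, apex=5.974, x_land=77.825, impact vy=-10.820
  bounce: vy ← 0.89·10.820 = 9.630
Arc 6: start y=0.000, vy=9.630 → t=1.965, apex=4.732, x_land=89.106, impact vy=-9.630
  bounce: vy ← 0.89·9.630 = 8.571
Arc 7: start y=0.000, vy=8.571 → t=1.749, apex=3.748, x_land=99.146, impact vy=-8.571
  bounce: vy ← 0.89·8.571 = 7.628

1 2.949 15.175 16.925
2 3.132 12.020 34.905
3 2.788 9.521 50.907
4 2.481 7.542 65.149
5 2.208 5.974 77.825
6 1.965 4.732 89.106
7 1.749 3.748 99.146
final: 99.146 7.628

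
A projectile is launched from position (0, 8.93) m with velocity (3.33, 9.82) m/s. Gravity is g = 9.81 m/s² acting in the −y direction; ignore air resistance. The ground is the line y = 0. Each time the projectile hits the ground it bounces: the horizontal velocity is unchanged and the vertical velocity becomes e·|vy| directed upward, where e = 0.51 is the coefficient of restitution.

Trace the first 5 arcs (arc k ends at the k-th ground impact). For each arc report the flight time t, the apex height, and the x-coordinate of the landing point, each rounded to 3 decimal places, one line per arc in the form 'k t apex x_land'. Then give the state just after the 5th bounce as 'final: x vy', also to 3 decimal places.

Arc 1: start y=8.930, vy=9.820 → t=2.681, apex=13.845, x_land=8.928, impact vy=-16.481
  bounce: vy ← 0.51·16.481 = 8.406
Arc 2: start y=0.000, vy=8.406 → t=1.714, apex=3.601, x_land=14.635, impact vy=-8.406
  bounce: vy ← 0.51·8.406 = 4.287
Arc 3: start y=0.000, vy=4.287 → t=0.874, apex=0.937, x_land=17.545, impact vy=-4.287
  bounce: vy ← 0.51·4.287 = 2.186
Arc 4: start y=0.000, vy=2.186 → t=0.446, apex=0.244, x_land=19.029, impact vy=-2.186
  bounce: vy ← 0.51·2.186 = 1.115
Arc 5: start y=0.000, vy=1.115 → t=0.227, apex=0.063, x_land=19.786, impact vy=-1.115
  bounce: vy ← 0.51·1.115 = 0.569

1 2.681 13.845 8.928
2 1.714 3.601 14.635
3 0.874 0.937 17.545
4 0.446 0.244 19.029
5 0.227 0.063 19.786
final: 19.786 0.569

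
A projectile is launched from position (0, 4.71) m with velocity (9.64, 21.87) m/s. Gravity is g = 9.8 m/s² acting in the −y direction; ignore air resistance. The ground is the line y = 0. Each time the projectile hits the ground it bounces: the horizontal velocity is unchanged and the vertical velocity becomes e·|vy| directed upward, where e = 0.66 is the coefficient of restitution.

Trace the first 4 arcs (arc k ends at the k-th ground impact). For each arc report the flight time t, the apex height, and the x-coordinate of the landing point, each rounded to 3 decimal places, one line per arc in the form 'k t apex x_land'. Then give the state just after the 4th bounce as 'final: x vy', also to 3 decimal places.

1 4.669 29.113 45.010
2 3.218 12.682 76.027
3 2.124 5.524 96.498
4 1.402 2.406 110.009
final: 110.009 4.533

Arc 1: start y=4.710, vy=21.870 → t=4.669, apex=29.113, x_land=45.010, impact vy=-23.888
  bounce: vy ← 0.66·23.888 = 15.766
Arc 2: start y=0.000, vy=15.766 → t=3.218, apex=12.682, x_land=76.027, impact vy=-15.766
  bounce: vy ← 0.66·15.766 = 10.405
Arc 3: start y=0.000, vy=10.405 → t=2.124, apex=5.524, x_land=96.498, impact vy=-10.405
  bounce: vy ← 0.66·10.405 = 6.868
Arc 4: start y=0.000, vy=6.868 → t=1.402, apex=2.406, x_land=110.009, impact vy=-6.868
  bounce: vy ← 0.66·6.868 = 4.533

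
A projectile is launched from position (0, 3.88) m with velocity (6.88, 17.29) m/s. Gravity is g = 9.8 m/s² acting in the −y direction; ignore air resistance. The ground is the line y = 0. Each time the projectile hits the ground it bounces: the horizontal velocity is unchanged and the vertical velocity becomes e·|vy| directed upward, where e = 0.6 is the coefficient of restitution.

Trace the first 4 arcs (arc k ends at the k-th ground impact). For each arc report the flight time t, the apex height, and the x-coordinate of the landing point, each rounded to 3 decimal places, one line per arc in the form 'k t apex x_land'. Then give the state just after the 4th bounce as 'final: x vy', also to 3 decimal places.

1 3.740 19.132 25.733
2 2.371 6.888 42.047
3 1.423 2.480 51.835
4 0.854 0.893 57.708
final: 57.708 2.510

Arc 1: start y=3.880, vy=17.290 → t=3.740, apex=19.132, x_land=25.733, impact vy=-19.365
  bounce: vy ← 0.6·19.365 = 11.619
Arc 2: start y=0.000, vy=11.619 → t=2.371, apex=6.888, x_land=42.047, impact vy=-11.619
  bounce: vy ← 0.6·11.619 = 6.971
Arc 3: start y=0.000, vy=6.971 → t=1.423, apex=2.480, x_land=51.835, impact vy=-6.971
  bounce: vy ← 0.6·6.971 = 4.183
Arc 4: start y=0.000, vy=4.183 → t=0.854, apex=0.893, x_land=57.708, impact vy=-4.183
  bounce: vy ← 0.6·4.183 = 2.510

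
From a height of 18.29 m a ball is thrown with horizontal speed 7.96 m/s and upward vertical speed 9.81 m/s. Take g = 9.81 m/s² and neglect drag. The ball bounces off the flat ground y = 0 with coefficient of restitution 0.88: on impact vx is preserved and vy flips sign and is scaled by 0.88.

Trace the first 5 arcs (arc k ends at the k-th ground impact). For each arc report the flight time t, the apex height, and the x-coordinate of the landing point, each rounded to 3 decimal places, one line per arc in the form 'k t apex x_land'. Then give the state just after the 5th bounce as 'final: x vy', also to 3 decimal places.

1 3.175 23.195 25.270
2 3.827 17.962 55.735
3 3.368 13.910 82.544
4 2.964 10.772 106.136
5 2.608 8.342 126.898
final: 126.898 11.258

Arc 1: start y=18.290, vy=9.810 → t=3.175, apex=23.195, x_land=25.270, impact vy=-21.333
  bounce: vy ← 0.88·21.333 = 18.773
Arc 2: start y=0.000, vy=18.773 → t=3.827, apex=17.962, x_land=55.735, impact vy=-18.773
  bounce: vy ← 0.88·18.773 = 16.520
Arc 3: start y=0.000, vy=16.520 → t=3.368, apex=13.910, x_land=82.544, impact vy=-16.520
  bounce: vy ← 0.88·16.520 = 14.538
Arc 4: start y=0.000, vy=14.538 → t=2.964, apex=10.772, x_land=106.136, impact vy=-14.538
  bounce: vy ← 0.88·14.538 = 12.793
Arc 5: start y=0.000, vy=12.793 → t=2.608, apex=8.342, x_land=126.898, impact vy=-12.793
  bounce: vy ← 0.88·12.793 = 11.258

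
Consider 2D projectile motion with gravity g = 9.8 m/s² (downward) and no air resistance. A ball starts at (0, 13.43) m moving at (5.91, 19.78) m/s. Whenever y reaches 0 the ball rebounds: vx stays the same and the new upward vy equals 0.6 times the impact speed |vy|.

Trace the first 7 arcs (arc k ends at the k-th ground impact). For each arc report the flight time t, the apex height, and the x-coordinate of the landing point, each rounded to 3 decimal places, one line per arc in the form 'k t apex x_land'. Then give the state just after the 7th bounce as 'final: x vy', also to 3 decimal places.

Arc 1: start y=13.430, vy=19.780 → t=4.629, apex=33.392, x_land=27.357, impact vy=-25.583
  bounce: vy ← 0.6·25.583 = 15.350
Arc 2: start y=0.000, vy=15.350 → t=3.133, apex=12.021, x_land=45.870, impact vy=-15.350
  bounce: vy ← 0.6·15.350 = 9.210
Arc 3: start y=0.000, vy=9.210 → t=1.880, apex=4.328, x_land=56.978, impact vy=-9.210
  bounce: vy ← 0.6·9.210 = 5.526
Arc 4: start y=0.000, vy=5.526 → t=1.128, apex=1.558, x_land=63.643, impact vy=-5.526
  bounce: vy ← 0.6·5.526 = 3.316
Arc 5: start y=0.000, vy=3.316 → t=0.677, apex=0.561, x_land=67.642, impact vy=-3.316
  bounce: vy ← 0.6·3.316 = 1.989
Arc 6: start y=0.000, vy=1.989 → t=0.406, apex=0.202, x_land=70.041, impact vy=-1.989
  bounce: vy ← 0.6·1.989 = 1.194
Arc 7: start y=0.000, vy=1.194 → t=0.244, apex=0.073, x_land=71.481, impact vy=-1.194
  bounce: vy ← 0.6·1.194 = 0.716

1 4.629 33.392 27.357
2 3.133 12.021 45.870
3 1.880 4.328 56.978
4 1.128 1.558 63.643
5 0.677 0.561 67.642
6 0.406 0.202 70.041
7 0.244 0.073 71.481
final: 71.481 0.716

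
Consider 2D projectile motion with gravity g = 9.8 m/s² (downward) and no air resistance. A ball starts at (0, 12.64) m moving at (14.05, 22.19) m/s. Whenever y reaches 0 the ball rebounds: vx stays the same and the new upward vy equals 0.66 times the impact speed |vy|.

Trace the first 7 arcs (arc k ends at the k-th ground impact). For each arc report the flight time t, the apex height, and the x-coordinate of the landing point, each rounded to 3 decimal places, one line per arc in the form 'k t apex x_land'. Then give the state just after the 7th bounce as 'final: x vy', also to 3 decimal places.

1 5.040 37.762 70.817
2 3.664 16.449 122.302
3 2.419 7.165 156.282
4 1.596 3.121 178.709
5 1.054 1.360 193.511
6 0.695 0.592 203.280
7 0.459 0.258 209.728
final: 209.728 1.484

Arc 1: start y=12.640, vy=22.190 → t=5.040, apex=37.762, x_land=70.817, impact vy=-27.206
  bounce: vy ← 0.66·27.206 = 17.956
Arc 2: start y=0.000, vy=17.956 → t=3.664, apex=16.449, x_land=122.302, impact vy=-17.956
  bounce: vy ← 0.66·17.956 = 11.851
Arc 3: start y=0.000, vy=11.851 → t=2.419, apex=7.165, x_land=156.282, impact vy=-11.851
  bounce: vy ← 0.66·11.851 = 7.821
Arc 4: start y=0.000, vy=7.821 → t=1.596, apex=3.121, x_land=178.709, impact vy=-7.821
  bounce: vy ← 0.66·7.821 = 5.162
Arc 5: start y=0.000, vy=5.162 → t=1.054, apex=1.360, x_land=193.511, impact vy=-5.162
  bounce: vy ← 0.66·5.162 = 3.407
Arc 6: start y=0.000, vy=3.407 → t=0.695, apex=0.592, x_land=203.280, impact vy=-3.407
  bounce: vy ← 0.66·3.407 = 2.249
Arc 7: start y=0.000, vy=2.249 → t=0.459, apex=0.258, x_land=209.728, impact vy=-2.249
  bounce: vy ← 0.66·2.249 = 1.484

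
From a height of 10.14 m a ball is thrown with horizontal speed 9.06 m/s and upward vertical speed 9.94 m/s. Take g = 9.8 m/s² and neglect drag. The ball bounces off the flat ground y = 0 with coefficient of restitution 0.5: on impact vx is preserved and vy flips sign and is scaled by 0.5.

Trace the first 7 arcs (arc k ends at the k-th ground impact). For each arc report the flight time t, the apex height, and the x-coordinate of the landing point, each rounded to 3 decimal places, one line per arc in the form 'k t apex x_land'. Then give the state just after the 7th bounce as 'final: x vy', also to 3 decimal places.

Arc 1: start y=10.140, vy=9.940 → t=2.774, apex=15.181, x_land=25.136, impact vy=-17.250
  bounce: vy ← 0.5·17.250 = 8.625
Arc 2: start y=0.000, vy=8.625 → t=1.760, apex=3.795, x_land=41.084, impact vy=-8.625
  bounce: vy ← 0.5·8.625 = 4.312
Arc 3: start y=0.000, vy=4.312 → t=0.880, apex=0.949, x_land=49.057, impact vy=-4.312
  bounce: vy ← 0.5·4.312 = 2.156
Arc 4: start y=0.000, vy=2.156 → t=0.440, apex=0.237, x_land=53.044, impact vy=-2.156
  bounce: vy ← 0.5·2.156 = 1.078
Arc 5: start y=0.000, vy=1.078 → t=0.220, apex=0.059, x_land=55.037, impact vy=-1.078
  bounce: vy ← 0.5·1.078 = 0.539
Arc 6: start y=0.000, vy=0.539 → t=0.110, apex=0.015, x_land=56.034, impact vy=-0.539
  bounce: vy ← 0.5·0.539 = 0.270
Arc 7: start y=0.000, vy=0.270 → t=0.055, apex=0.004, x_land=56.532, impact vy=-0.270
  bounce: vy ← 0.5·0.270 = 0.135

1 2.774 15.181 25.136
2 1.760 3.795 41.084
3 0.880 0.949 49.057
4 0.440 0.237 53.044
5 0.220 0.059 55.037
6 0.110 0.015 56.034
7 0.055 0.004 56.532
final: 56.532 0.135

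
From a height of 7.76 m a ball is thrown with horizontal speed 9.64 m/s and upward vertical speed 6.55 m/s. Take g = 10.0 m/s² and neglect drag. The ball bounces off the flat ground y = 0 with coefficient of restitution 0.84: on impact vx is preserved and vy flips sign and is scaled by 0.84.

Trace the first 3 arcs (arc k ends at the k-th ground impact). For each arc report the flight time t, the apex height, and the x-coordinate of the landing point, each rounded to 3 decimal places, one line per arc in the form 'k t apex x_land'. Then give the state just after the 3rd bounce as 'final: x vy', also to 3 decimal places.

Arc 1: start y=7.760, vy=6.550 → t=2.062, apex=9.905, x_land=19.882, impact vy=-14.075
  bounce: vy ← 0.84·14.075 = 11.823
Arc 2: start y=0.000, vy=11.823 → t=2.365, apex=6.989, x_land=42.677, impact vy=-11.823
  bounce: vy ← 0.84·11.823 = 9.931
Arc 3: start y=0.000, vy=9.931 → t=1.986, apex=4.931, x_land=61.824, impact vy=-9.931
  bounce: vy ← 0.84·9.931 = 8.342

1 2.062 9.905 19.882
2 2.365 6.989 42.677
3 1.986 4.931 61.824
final: 61.824 8.342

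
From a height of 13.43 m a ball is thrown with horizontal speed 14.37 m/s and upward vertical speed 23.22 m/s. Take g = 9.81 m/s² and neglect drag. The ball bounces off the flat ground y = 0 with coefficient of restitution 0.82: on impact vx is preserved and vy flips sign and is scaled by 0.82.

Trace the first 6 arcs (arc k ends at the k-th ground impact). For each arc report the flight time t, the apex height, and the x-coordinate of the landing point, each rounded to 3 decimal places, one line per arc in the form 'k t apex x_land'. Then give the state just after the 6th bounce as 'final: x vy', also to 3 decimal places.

Arc 1: start y=13.430, vy=23.220 → t=5.255, apex=40.911, x_land=75.514, impact vy=-28.331
  bounce: vy ← 0.82·28.331 = 23.232
Arc 2: start y=0.000, vy=23.232 → t=4.736, apex=27.508, x_land=143.575, impact vy=-23.232
  bounce: vy ← 0.82·23.232 = 19.050
Arc 3: start y=0.000, vy=19.050 → t=3.884, apex=18.497, x_land=199.385, impact vy=-19.050
  bounce: vy ← 0.82·19.050 = 15.621
Arc 4: start y=0.000, vy=15.621 → t=3.185, apex=12.437, x_land=245.149, impact vy=-15.621
  bounce: vy ← 0.82·15.621 = 12.809
Arc 5: start y=0.000, vy=12.809 → t=2.611, apex=8.363, x_land=282.676, impact vy=-12.809
  bounce: vy ← 0.82·12.809 = 10.504
Arc 6: start y=0.000, vy=10.504 → t=2.141, apex=5.623, x_land=313.448, impact vy=-10.504
  bounce: vy ← 0.82·10.504 = 8.613

1 5.255 40.911 75.514
2 4.736 27.508 143.575
3 3.884 18.497 199.385
4 3.185 12.437 245.149
5 2.611 8.363 282.676
6 2.141 5.623 313.448
final: 313.448 8.613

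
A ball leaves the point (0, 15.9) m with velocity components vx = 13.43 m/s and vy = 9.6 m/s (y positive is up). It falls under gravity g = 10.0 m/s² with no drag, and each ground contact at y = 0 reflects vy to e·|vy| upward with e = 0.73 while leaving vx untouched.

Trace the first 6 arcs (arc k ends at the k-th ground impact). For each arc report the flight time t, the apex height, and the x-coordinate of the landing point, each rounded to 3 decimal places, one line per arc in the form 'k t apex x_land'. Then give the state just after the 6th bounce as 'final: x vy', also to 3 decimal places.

Arc 1: start y=15.900, vy=9.600 → t=2.985, apex=20.508, x_land=40.092, impact vy=-20.252
  bounce: vy ← 0.73·20.252 = 14.784
Arc 2: start y=0.000, vy=14.784 → t=2.957, apex=10.929, x_land=79.802, impact vy=-14.784
  bounce: vy ← 0.73·14.784 = 10.793
Arc 3: start y=0.000, vy=10.793 → t=2.159, apex=5.824, x_land=108.791, impact vy=-10.793
  bounce: vy ← 0.73·10.793 = 7.879
Arc 4: start y=0.000, vy=7.879 → t=1.576, apex=3.104, x_land=129.953, impact vy=-7.879
  bounce: vy ← 0.73·7.879 = 5.751
Arc 5: start y=0.000, vy=5.751 → t=1.150, apex=1.654, x_land=145.401, impact vy=-5.751
  bounce: vy ← 0.73·5.751 = 4.198
Arc 6: start y=0.000, vy=4.198 → t=0.840, apex=0.881, x_land=156.678, impact vy=-4.198
  bounce: vy ← 0.73·4.198 = 3.065

1 2.985 20.508 40.092
2 2.957 10.929 79.802
3 2.159 5.824 108.791
4 1.576 3.104 129.953
5 1.150 1.654 145.401
6 0.840 0.881 156.678
final: 156.678 3.065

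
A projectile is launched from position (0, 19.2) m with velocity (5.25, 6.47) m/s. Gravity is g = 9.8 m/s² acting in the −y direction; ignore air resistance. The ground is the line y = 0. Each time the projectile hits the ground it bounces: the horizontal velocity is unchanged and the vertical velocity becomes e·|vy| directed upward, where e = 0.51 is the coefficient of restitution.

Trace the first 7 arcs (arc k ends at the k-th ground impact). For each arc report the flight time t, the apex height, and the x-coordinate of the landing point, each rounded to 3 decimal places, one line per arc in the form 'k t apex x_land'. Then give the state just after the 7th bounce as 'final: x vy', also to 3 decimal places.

Arc 1: start y=19.200, vy=6.470 → t=2.747, apex=21.336, x_land=14.421, impact vy=-20.449
  bounce: vy ← 0.51·20.449 = 10.429
Arc 2: start y=0.000, vy=10.429 → t=2.128, apex=5.549, x_land=25.595, impact vy=-10.429
  bounce: vy ← 0.51·10.429 = 5.319
Arc 3: start y=0.000, vy=5.319 → t=1.085, apex=1.443, x_land=31.294, impact vy=-5.319
  bounce: vy ← 0.51·5.319 = 2.713
Arc 4: start y=0.000, vy=2.713 → t=0.554, apex=0.375, x_land=34.201, impact vy=-2.713
  bounce: vy ← 0.51·2.713 = 1.383
Arc 5: start y=0.000, vy=1.383 → t=0.282, apex=0.098, x_land=35.683, impact vy=-1.383
  bounce: vy ← 0.51·1.383 = 0.706
Arc 6: start y=0.000, vy=0.706 → t=0.144, apex=0.025, x_land=36.439, impact vy=-0.706
  bounce: vy ← 0.51·0.706 = 0.360
Arc 7: start y=0.000, vy=0.360 → t=0.073, apex=0.007, x_land=36.824, impact vy=-0.360
  bounce: vy ← 0.51·0.360 = 0.184

1 2.747 21.336 14.421
2 2.128 5.549 25.595
3 1.085 1.443 31.294
4 0.554 0.375 34.201
5 0.282 0.098 35.683
6 0.144 0.025 36.439
7 0.073 0.007 36.824
final: 36.824 0.184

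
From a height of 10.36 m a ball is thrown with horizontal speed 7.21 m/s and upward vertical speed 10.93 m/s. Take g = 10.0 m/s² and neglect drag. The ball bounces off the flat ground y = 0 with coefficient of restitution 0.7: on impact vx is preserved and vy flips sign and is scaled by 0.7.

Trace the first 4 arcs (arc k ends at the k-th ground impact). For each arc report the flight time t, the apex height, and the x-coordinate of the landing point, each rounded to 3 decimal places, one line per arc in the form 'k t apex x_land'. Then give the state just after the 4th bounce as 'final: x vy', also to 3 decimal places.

1 2.900 16.333 20.912
2 2.530 8.003 39.156
3 1.771 3.922 51.926
4 1.240 1.922 60.866
final: 60.866 4.340

Arc 1: start y=10.360, vy=10.930 → t=2.900, apex=16.333, x_land=20.912, impact vy=-18.074
  bounce: vy ← 0.7·18.074 = 12.652
Arc 2: start y=0.000, vy=12.652 → t=2.530, apex=8.003, x_land=39.156, impact vy=-12.652
  bounce: vy ← 0.7·12.652 = 8.856
Arc 3: start y=0.000, vy=8.856 → t=1.771, apex=3.922, x_land=51.926, impact vy=-8.856
  bounce: vy ← 0.7·8.856 = 6.199
Arc 4: start y=0.000, vy=6.199 → t=1.240, apex=1.922, x_land=60.866, impact vy=-6.199
  bounce: vy ← 0.7·6.199 = 4.340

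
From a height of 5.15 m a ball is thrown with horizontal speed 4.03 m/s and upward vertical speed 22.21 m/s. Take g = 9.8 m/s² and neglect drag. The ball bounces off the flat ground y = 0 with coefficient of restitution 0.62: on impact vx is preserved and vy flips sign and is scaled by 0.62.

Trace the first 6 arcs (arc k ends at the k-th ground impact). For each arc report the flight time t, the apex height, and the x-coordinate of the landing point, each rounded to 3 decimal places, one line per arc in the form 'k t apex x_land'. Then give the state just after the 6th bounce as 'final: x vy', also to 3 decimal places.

1 4.754 30.318 19.158
2 3.084 11.654 31.588
3 1.912 4.480 39.294
4 1.186 1.722 44.073
5 0.735 0.662 47.035
6 0.456 0.254 48.872
final: 48.872 1.385

Arc 1: start y=5.150, vy=22.210 → t=4.754, apex=30.318, x_land=19.158, impact vy=-24.377
  bounce: vy ← 0.62·24.377 = 15.114
Arc 2: start y=0.000, vy=15.114 → t=3.084, apex=11.654, x_land=31.588, impact vy=-15.114
  bounce: vy ← 0.62·15.114 = 9.370
Arc 3: start y=0.000, vy=9.370 → t=1.912, apex=4.480, x_land=39.294, impact vy=-9.370
  bounce: vy ← 0.62·9.370 = 5.810
Arc 4: start y=0.000, vy=5.810 → t=1.186, apex=1.722, x_land=44.073, impact vy=-5.810
  bounce: vy ← 0.62·5.810 = 3.602
Arc 5: start y=0.000, vy=3.602 → t=0.735, apex=0.662, x_land=47.035, impact vy=-3.602
  bounce: vy ← 0.62·3.602 = 2.233
Arc 6: start y=0.000, vy=2.233 → t=0.456, apex=0.254, x_land=48.872, impact vy=-2.233
  bounce: vy ← 0.62·2.233 = 1.385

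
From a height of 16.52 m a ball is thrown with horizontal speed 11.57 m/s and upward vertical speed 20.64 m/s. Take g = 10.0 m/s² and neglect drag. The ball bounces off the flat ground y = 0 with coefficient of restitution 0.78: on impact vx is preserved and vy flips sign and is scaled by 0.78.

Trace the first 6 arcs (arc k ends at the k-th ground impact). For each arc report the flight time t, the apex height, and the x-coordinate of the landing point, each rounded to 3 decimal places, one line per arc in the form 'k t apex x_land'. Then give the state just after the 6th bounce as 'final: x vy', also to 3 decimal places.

1 4.814 37.820 55.701
2 4.290 23.010 105.342
3 3.347 13.999 144.061
4 2.610 8.517 174.263
5 2.036 5.182 197.820
6 1.588 3.153 216.194
final: 216.194 6.194

Arc 1: start y=16.520, vy=20.640 → t=4.814, apex=37.820, x_land=55.701, impact vy=-27.503
  bounce: vy ← 0.78·27.503 = 21.452
Arc 2: start y=0.000, vy=21.452 → t=4.290, apex=23.010, x_land=105.342, impact vy=-21.452
  bounce: vy ← 0.78·21.452 = 16.733
Arc 3: start y=0.000, vy=16.733 → t=3.347, apex=13.999, x_land=144.061, impact vy=-16.733
  bounce: vy ← 0.78·16.733 = 13.052
Arc 4: start y=0.000, vy=13.052 → t=2.610, apex=8.517, x_land=174.263, impact vy=-13.052
  bounce: vy ← 0.78·13.052 = 10.180
Arc 5: start y=0.000, vy=10.180 → t=2.036, apex=5.182, x_land=197.820, impact vy=-10.180
  bounce: vy ← 0.78·10.180 = 7.941
Arc 6: start y=0.000, vy=7.941 → t=1.588, apex=3.153, x_land=216.194, impact vy=-7.941
  bounce: vy ← 0.78·7.941 = 6.194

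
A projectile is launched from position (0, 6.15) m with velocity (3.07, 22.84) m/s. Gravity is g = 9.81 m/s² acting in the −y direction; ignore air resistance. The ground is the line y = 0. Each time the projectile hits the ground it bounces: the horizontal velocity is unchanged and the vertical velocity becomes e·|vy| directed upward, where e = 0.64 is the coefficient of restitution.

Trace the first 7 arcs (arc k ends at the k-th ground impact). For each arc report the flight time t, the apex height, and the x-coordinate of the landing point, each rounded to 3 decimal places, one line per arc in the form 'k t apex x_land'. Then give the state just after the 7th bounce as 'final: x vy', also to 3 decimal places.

Arc 1: start y=6.150, vy=22.840 → t=4.912, apex=32.738, x_land=15.079, impact vy=-25.344
  bounce: vy ← 0.64·25.344 = 16.220
Arc 2: start y=0.000, vy=16.220 → t=3.307, apex=13.410, x_land=25.231, impact vy=-16.220
  bounce: vy ← 0.64·16.220 = 10.381
Arc 3: start y=0.000, vy=10.381 → t=2.116, apex=5.493, x_land=31.729, impact vy=-10.381
  bounce: vy ← 0.64·10.381 = 6.644
Arc 4: start y=0.000, vy=6.644 → t=1.355, apex=2.250, x_land=35.887, impact vy=-6.644
  bounce: vy ← 0.64·6.644 = 4.252
Arc 5: start y=0.000, vy=4.252 → t=0.867, apex=0.922, x_land=38.548, impact vy=-4.252
  bounce: vy ← 0.64·4.252 = 2.721
Arc 6: start y=0.000, vy=2.721 → t=0.555, apex=0.377, x_land=40.251, impact vy=-2.721
  bounce: vy ← 0.64·2.721 = 1.742
Arc 7: start y=0.000, vy=1.742 → t=0.355, apex=0.155, x_land=41.342, impact vy=-1.742
  bounce: vy ← 0.64·1.742 = 1.115

1 4.912 32.738 15.079
2 3.307 13.410 25.231
3 2.116 5.493 31.729
4 1.355 2.250 35.887
5 0.867 0.922 38.548
6 0.555 0.377 40.251
7 0.355 0.155 41.342
final: 41.342 1.115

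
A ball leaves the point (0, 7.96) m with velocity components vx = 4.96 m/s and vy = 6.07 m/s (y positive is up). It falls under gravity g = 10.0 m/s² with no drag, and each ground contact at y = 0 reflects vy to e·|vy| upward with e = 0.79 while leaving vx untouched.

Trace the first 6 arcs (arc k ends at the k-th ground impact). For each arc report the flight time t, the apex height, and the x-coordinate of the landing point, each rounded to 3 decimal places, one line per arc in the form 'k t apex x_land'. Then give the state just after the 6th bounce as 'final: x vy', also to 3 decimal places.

1 2.007 9.802 9.956
2 2.212 6.118 20.928
3 1.748 3.818 29.597
4 1.381 2.383 36.445
5 1.091 1.487 41.855
6 0.862 0.928 46.129
final: 46.129 3.404

Arc 1: start y=7.960, vy=6.070 → t=2.007, apex=9.802, x_land=9.956, impact vy=-14.002
  bounce: vy ← 0.79·14.002 = 11.061
Arc 2: start y=0.000, vy=11.061 → t=2.212, apex=6.118, x_land=20.928, impact vy=-11.061
  bounce: vy ← 0.79·11.061 = 8.738
Arc 3: start y=0.000, vy=8.738 → t=1.748, apex=3.818, x_land=29.597, impact vy=-8.738
  bounce: vy ← 0.79·8.738 = 6.903
Arc 4: start y=0.000, vy=6.903 → t=1.381, apex=2.383, x_land=36.445, impact vy=-6.903
  bounce: vy ← 0.79·6.903 = 5.454
Arc 5: start y=0.000, vy=5.454 → t=1.091, apex=1.487, x_land=41.855, impact vy=-5.454
  bounce: vy ← 0.79·5.454 = 4.308
Arc 6: start y=0.000, vy=4.308 → t=0.862, apex=0.928, x_land=46.129, impact vy=-4.308
  bounce: vy ← 0.79·4.308 = 3.404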